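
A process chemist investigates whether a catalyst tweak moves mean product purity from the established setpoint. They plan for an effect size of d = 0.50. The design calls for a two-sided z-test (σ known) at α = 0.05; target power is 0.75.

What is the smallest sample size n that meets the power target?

n = 28

For power 0.75 need Φ(δ − z_{0.025}) = 0.75, so δ = z_{0.025} + z_{0.25} = 1.960 + 0.674 = 2.634.
(The Φ(−δ − z_{α/2}) term is vanishingly small for δ > 0 and is dropped in the standard sample-size formula.)
δ = d·√n ⇒ n = (δ/d)² = (2.634 / 0.50)² = 27.76.
Round up to the next whole unit.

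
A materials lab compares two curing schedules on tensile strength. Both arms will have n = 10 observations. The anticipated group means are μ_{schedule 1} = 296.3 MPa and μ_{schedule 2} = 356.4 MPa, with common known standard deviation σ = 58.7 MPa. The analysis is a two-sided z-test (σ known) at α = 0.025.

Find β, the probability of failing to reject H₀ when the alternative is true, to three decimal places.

Standardized effect: d = |μ_{schedule 1} − μ_{schedule 2}| / σ = |296.3 − 356.4| / 58.7 = 1.0239
Noncentrality parameter: δ = d·√(n/2) = 1.0239 × √(10/2) = 2.2894
Two-sided α = 0.025 → critical value z_{0.0125} = 2.241.
Power = Φ(δ − 2.241) + Φ(−δ − 2.241) = Φ(0.048) + Φ(-4.531) = 0.5191 + 0.0000 = 0.5191.
Type II error: β = 1 − power = 1 − 0.5191 = 0.4809.

β ≈ 0.481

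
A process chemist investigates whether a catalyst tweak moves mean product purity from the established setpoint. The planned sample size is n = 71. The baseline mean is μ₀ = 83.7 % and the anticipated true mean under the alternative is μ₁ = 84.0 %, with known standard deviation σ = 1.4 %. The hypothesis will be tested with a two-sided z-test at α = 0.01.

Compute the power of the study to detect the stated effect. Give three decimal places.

Power ≈ 0.221

Standardized effect: d = |μ₁ − μ₀| / σ = |84.0 − 83.7| / 1.4 = 0.2143
Noncentrality parameter: δ = d·√n = 0.2143 × √71 = 1.8056
Two-sided α = 0.01 → critical value z_{0.005} = 2.576.
Power = Φ(δ − 2.576) + Φ(−δ − 2.576) = Φ(-0.770) + Φ(-4.381) = 0.2206 + 0.0000 = 0.2206.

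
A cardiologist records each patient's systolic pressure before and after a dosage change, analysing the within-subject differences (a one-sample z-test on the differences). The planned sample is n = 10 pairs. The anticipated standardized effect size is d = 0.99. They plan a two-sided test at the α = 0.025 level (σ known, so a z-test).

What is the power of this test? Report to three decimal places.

Noncentrality parameter: δ = d·√n = 0.99 × √10 = 3.1307
Two-sided α = 0.025 → critical value z_{0.0125} = 2.241.
Power = Φ(δ − 2.241) + Φ(−δ − 2.241) = Φ(0.889) + Φ(-5.372) = 0.8131 + 0.0000 = 0.8131.

Power ≈ 0.813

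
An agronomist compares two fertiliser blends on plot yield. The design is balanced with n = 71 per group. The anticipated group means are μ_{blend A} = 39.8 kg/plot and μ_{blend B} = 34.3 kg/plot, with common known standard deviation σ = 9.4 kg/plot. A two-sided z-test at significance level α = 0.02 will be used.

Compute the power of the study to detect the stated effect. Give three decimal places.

Standardized effect: d = |μ_{blend A} − μ_{blend B}| / σ = |39.8 − 34.3| / 9.4 = 0.5851
Noncentrality parameter: δ = d·√(n/2) = 0.5851 × √(71/2) = 3.4862
Two-sided α = 0.02 → critical value z_{0.01} = 2.326.
Power = Φ(δ − 2.326) + Φ(−δ − 2.326) = Φ(1.160) + Φ(-5.813) = 0.8769 + 0.0000 = 0.8769.

Power ≈ 0.877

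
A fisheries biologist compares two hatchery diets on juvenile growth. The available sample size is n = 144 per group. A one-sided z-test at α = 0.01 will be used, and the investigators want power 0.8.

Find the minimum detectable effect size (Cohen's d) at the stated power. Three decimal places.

Need Φ(δ − 2.326) = 0.8, so δ = 2.326 + 0.842 = 3.168.
δ = d·√(n/2) ⇒ d = δ/√(n/2) = 3.168/√(144/2) = 0.3733.

d ≈ 0.373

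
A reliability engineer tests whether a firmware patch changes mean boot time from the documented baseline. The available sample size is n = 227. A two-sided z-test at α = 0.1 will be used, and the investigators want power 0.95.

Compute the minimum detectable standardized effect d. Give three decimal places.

d ≈ 0.218

Required noncentrality: δ = z_{0.05} + z_{0.05} = 1.645 + 1.645 = 3.290.
(Lower-tail contribution to power is negligible for δ > 0.)
δ = d·√n ⇒ d = δ/√n = 3.290/√227 = 0.2183.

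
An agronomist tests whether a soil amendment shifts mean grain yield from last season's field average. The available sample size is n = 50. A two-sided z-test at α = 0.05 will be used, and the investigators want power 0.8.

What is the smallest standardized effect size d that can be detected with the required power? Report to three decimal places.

Required noncentrality: δ = z_{0.025} + z_{0.20} = 1.960 + 0.842 = 2.802.
(Lower-tail contribution to power is negligible for δ > 0.)
δ = d·√n ⇒ d = δ/√n = 2.802/√50 = 0.3962.

d ≈ 0.396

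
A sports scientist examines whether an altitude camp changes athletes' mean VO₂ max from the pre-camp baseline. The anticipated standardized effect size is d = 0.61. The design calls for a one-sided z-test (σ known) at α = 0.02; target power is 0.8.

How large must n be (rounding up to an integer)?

n = 23

Set Φ(δ − 2.054) = 0.8; then δ − 2.054 = Φ⁻¹(0.8) = 0.842, giving δ = 2.895.
δ = d·√n ⇒ n = (δ/d)² = (2.895 / 0.61)² = 22.53.
Rounding up, n = 23.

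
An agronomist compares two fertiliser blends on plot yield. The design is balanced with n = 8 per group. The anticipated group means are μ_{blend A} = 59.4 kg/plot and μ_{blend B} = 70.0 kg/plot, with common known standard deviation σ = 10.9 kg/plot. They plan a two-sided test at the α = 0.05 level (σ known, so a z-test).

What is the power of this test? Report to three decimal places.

Standardized effect: d = |μ_{blend A} − μ_{blend B}| / σ = |59.4 − 70.0| / 10.9 = 0.9725
Noncentrality parameter: δ = d·√(n/2) = 0.9725 × √(8/2) = 1.9450
Two-sided α = 0.05 → critical value z_{0.025} = 1.960.
Power = Φ(δ − 1.960) + Φ(−δ − 1.960) = Φ(-0.015) + Φ(-3.905) = 0.4940 + 0.0000 = 0.4941.

Power ≈ 0.494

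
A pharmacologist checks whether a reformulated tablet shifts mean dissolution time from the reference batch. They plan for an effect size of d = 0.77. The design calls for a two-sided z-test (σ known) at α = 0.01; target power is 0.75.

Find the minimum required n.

Set Φ(δ − 2.576) = 0.75; then δ − 2.576 = Φ⁻¹(0.75) = 0.674, giving δ = 3.250.
(For δ > 0 the lower-tail rejection region contributes negligibly to power, so the one-term inversion is standard.)
δ = d·√n ⇒ n = (δ/d)² = (3.250 / 0.77)² = 17.82.
Round up to the next whole unit.

n = 18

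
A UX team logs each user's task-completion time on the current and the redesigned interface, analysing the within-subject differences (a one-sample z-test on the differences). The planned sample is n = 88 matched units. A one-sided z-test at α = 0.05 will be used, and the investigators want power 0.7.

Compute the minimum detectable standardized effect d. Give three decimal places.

d ≈ 0.231

Required noncentrality: δ = z_{0.05} + z_{0.30} = 1.645 + 0.524 = 2.169.
δ = d·√n ⇒ d = δ/√n = 2.169/√88 = 0.2312.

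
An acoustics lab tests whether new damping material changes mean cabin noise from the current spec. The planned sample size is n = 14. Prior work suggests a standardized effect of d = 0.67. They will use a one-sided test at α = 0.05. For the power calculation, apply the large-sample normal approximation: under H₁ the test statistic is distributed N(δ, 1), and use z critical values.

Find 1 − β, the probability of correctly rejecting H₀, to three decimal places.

Noncentrality parameter: δ = d·√n = 0.67 × √14 = 2.5069
One-sided α = 0.05 → critical value z_{0.05} = 1.645.
Power = Φ(δ − 1.645) = Φ(0.862) = 0.8057.

Power ≈ 0.806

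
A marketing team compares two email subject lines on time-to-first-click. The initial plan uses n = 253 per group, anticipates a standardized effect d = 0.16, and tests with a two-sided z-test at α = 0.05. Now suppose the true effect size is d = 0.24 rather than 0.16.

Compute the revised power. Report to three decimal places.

Power ≈ 0.770

With d = 0.24: δ = d·√(n/2) = 0.24 × √(253/2) = 2.6993. Critical value z_{0.025} = 1.960.
Revised power = Φ(δ − 1.960) + Φ(−δ − 1.960) = Φ(0.739) + Φ(-4.659) = 0.7702 + 0.0000 = 0.7702.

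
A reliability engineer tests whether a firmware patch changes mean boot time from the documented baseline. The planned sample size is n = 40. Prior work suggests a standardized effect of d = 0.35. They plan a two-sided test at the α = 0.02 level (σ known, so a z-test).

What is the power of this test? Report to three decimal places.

Noncentrality parameter: δ = d·√n = 0.35 × √40 = 2.2136
Critical value for a two-sided test at α = 0.02: z_{α/2} = 2.326.
Power = Φ(δ − 2.326) + Φ(−δ − 2.326) = Φ(-0.113) + Φ(-4.540) = 0.4551 + 0.0000 = 0.4551.

Power ≈ 0.455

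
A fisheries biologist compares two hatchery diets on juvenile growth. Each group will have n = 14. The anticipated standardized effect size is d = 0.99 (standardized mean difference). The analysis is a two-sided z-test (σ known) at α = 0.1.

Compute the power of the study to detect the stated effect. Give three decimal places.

Noncentrality parameter: δ = d·√(n/2) = 0.99 × √(14/2) = 2.6193
Two-sided α = 0.1 → critical value z_{0.05} = 1.645.
Power = Φ(δ − 1.645) + Φ(−δ − 1.645) = Φ(0.974) + Φ(-4.264) = 0.8351 + 0.0000 = 0.8351.

Power ≈ 0.835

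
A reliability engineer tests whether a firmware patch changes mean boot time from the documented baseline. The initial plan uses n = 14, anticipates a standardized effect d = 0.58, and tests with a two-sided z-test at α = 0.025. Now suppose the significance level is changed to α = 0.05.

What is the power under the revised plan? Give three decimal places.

δ = d·√n = 0.58 × √14 = 2.1702 (unchanged). New critical value: z_{0.025} = 1.960.
Revised power = Φ(δ − 1.960) + Φ(−δ − 1.960) = Φ(0.210) + Φ(-4.130) = 0.5832 + 0.0000 = 0.5833.

Power ≈ 0.583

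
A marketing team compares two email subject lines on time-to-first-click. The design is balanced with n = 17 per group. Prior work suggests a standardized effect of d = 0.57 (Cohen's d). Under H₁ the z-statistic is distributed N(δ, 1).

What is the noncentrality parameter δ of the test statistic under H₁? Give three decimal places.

δ = d·√(n/2) = 0.57 × √(17/2) = 1.6618

δ ≈ 1.662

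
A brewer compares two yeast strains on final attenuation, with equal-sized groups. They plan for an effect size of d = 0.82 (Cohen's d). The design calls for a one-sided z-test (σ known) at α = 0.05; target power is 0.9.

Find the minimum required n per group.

n = 26 per group

For power 0.9 need Φ(δ − z_{0.05}) = 0.9, so δ = z_{0.05} + z_{0.10} = 1.645 + 1.282 = 2.926.
δ = d·√(n/2) ⇒ n = 2(δ/d)² = 2 × (2.926 / 0.82)² = 25.47.
Rounding up, n = 26 per group.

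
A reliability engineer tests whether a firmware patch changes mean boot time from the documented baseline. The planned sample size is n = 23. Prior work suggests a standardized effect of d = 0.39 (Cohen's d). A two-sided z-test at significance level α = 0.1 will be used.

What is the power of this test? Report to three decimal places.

Noncentrality parameter: δ = d·√n = 0.39 × √23 = 1.8704
Two-sided α = 0.1 → critical value z_{0.05} = 1.645.
Power = Φ(δ − 1.645) + Φ(−δ − 1.645) = Φ(0.226) + Φ(-3.515) = 0.5892 + 0.0002 = 0.5894.

Power ≈ 0.589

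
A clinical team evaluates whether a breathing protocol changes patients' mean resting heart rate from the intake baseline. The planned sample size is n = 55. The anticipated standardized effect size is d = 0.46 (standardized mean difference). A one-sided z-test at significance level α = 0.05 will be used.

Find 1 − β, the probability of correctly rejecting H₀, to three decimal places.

Power ≈ 0.961

Noncentrality parameter: δ = d·√n = 0.46 × √55 = 3.4115
One-sided α = 0.05 → critical value z_{0.05} = 1.645.
Power = P(Z > 1.645 − δ) = Φ(1.767) = 0.9614.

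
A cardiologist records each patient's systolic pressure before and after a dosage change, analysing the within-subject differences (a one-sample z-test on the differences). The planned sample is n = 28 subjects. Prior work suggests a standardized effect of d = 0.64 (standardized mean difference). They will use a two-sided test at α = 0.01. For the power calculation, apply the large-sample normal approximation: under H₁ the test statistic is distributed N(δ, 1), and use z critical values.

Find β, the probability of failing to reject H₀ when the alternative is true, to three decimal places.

β ≈ 0.209

Noncentrality parameter: δ = d·√n = 0.64 × √28 = 3.3866
Two-sided α = 0.01 → critical value z_{0.005} = 2.576.
Power = Φ(δ − 2.576) + Φ(−δ − 2.576) = Φ(0.811) + Φ(-5.962) = 0.7912 + 0.0000 = 0.7912.
Type II error: β = 1 − power = 1 − 0.7912 = 0.2088.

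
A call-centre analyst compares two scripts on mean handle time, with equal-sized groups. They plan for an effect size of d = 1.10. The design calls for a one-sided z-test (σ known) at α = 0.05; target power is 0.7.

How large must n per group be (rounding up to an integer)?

n = 8 per group

Set Φ(δ − 1.645) = 0.7; then δ − 1.645 = Φ⁻¹(0.7) = 0.524, giving δ = 2.169.
δ = d·√(n/2) ⇒ n = 2(δ/d)² = 2 × (2.169 / 1.10)² = 7.78.
Rounding up, n = 8 per group.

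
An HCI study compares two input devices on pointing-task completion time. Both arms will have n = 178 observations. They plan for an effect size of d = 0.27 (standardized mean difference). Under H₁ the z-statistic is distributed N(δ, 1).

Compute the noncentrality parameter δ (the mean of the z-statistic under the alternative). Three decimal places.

δ = d·√(n/2) = 0.27 × √(178/2) = 2.5472

δ ≈ 2.547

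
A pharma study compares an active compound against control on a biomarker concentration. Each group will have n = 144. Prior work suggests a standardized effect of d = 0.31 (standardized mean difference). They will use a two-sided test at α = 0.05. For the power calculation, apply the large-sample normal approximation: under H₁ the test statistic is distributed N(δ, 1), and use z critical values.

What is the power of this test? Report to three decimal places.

Power ≈ 0.749

Noncentrality parameter: δ = d·√(n/2) = 0.31 × √(144/2) = 2.6304
Critical value for a two-sided test at α = 0.05: z_{α/2} = 1.960.
Power = Φ(δ − 1.960) + Φ(−δ − 1.960) = Φ(0.670) + Φ(-4.590) = 0.7487 + 0.0000 = 0.7487.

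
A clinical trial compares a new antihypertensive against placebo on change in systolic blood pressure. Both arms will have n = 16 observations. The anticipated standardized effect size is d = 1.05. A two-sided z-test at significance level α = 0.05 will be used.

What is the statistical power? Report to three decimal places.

Power ≈ 0.844

Noncentrality parameter: δ = d·√(n/2) = 1.05 × √(16/2) = 2.9698
Critical value for a two-sided test at α = 0.05: z_{α/2} = 1.960.
Power = Φ(δ − 1.960) + Φ(−δ − 1.960) = Φ(1.010) + Φ(-4.930) = 0.8437 + 0.0000 = 0.8437.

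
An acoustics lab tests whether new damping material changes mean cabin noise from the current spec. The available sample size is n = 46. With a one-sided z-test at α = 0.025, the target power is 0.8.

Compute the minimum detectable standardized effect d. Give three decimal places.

Required noncentrality: δ = z_{0.025} + z_{0.20} = 1.960 + 0.842 = 2.802.
δ = d·√n ⇒ d = δ/√n = 2.802/√46 = 0.4131.

d ≈ 0.413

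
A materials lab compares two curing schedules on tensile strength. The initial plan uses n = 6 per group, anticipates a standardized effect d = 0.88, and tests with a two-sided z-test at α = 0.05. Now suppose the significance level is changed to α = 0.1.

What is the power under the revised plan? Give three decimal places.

δ = d·√(n/2) = 0.88 × √(6/2) = 1.5242 (unchanged). New critical value: z_{0.05} = 1.645.
Revised power = Φ(δ − 1.645) + Φ(−δ − 1.645) = Φ(-0.121) + Φ(-3.169) = 0.4520 + 0.0008 = 0.4527.

Power ≈ 0.453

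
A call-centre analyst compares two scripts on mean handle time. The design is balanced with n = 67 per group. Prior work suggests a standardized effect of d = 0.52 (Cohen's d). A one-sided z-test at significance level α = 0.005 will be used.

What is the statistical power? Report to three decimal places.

Noncentrality parameter: δ = d·√(n/2) = 0.52 × √(67/2) = 3.0097
Critical value for a one-sided test at α = 0.005: z_α = 2.576.
Power = P(Z > 2.576 − δ) = Φ(0.434) = 0.6678.

Power ≈ 0.668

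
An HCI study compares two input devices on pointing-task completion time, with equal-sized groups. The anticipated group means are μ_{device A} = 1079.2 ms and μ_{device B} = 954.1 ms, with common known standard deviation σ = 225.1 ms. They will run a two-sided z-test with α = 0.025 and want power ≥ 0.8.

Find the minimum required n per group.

Standardized effect: d = |μ_{device A} − μ_{device B}| / σ = |1079.2 − 954.1| / 225.1 = 0.5558
For power 0.8 need Φ(δ − z_{0.0125}) = 0.8, so δ = z_{0.0125} + z_{0.20} = 2.241 + 0.842 = 3.083.
(Ignoring the negligible lower-tail rejection probability gives the usual closed-form inversion.)
δ = d·√(n/2) ⇒ n = 2(δ/d)² = 2 × (3.083 / 0.5558)² = 61.55.
Rounding up, n = 62 per group.

n = 62 per group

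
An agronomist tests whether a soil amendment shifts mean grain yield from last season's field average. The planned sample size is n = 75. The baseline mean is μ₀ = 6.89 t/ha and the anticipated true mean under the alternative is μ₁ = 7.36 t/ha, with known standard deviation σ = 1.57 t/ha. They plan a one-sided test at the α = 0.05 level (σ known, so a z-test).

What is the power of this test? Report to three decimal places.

Standardized effect: d = |μ₁ − μ₀| / σ = |7.36 − 6.89| / 1.57 = 0.2994
Noncentrality parameter: δ = d·√n = 0.2994 × √75 = 2.5926
Critical value for a one-sided test at α = 0.05: z_α = 1.645.
Power = P(Z > 1.645 − δ) = Φ(0.948) = 0.8284.

Power ≈ 0.828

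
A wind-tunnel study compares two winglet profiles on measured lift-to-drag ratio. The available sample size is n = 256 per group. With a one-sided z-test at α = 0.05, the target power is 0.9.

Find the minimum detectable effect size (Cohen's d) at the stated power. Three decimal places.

d ≈ 0.259

Required noncentrality: δ = z_{0.05} + z_{0.10} = 1.645 + 1.282 = 2.926.
δ = d·√(n/2) ⇒ d = δ/√(n/2) = 2.926/√(256/2) = 0.2587.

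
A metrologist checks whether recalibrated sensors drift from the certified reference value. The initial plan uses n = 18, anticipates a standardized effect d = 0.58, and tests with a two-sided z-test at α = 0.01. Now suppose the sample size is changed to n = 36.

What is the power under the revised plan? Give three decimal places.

Power ≈ 0.817

With n = 36: δ = d·√n = 0.58 × √36 = 3.4800. Critical value z_{0.005} = 2.576.
Revised power = Φ(δ − 2.576) + Φ(−δ − 2.576) = Φ(0.904) + Φ(-6.056) = 0.8170 + 0.0000 = 0.8170.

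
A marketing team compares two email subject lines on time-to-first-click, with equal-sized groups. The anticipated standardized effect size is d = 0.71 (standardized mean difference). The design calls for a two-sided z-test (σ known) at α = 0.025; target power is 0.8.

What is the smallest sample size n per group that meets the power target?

For power 0.8 need Φ(δ − z_{0.0125}) = 0.8, so δ = z_{0.0125} + z_{0.20} = 2.241 + 0.842 = 3.083.
(The Φ(−δ − z_{α/2}) term is vanishingly small for δ > 0 and is dropped in the standard sample-size formula.)
δ = d·√(n/2) ⇒ n = 2(δ/d)² = 2 × (3.083 / 0.71)² = 37.71.
Rounding up, n = 38 per group.

n = 38 per group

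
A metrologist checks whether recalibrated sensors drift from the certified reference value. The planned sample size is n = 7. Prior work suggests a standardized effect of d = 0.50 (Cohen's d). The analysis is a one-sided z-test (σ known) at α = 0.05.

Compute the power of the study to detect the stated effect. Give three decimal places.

Power ≈ 0.374

Noncentrality parameter: δ = d·√n = 0.50 × √7 = 1.3229
One-sided α = 0.05 → critical value z_{0.05} = 1.645.
Power = P(Z > 1.645 − δ) = Φ(-0.322) = 0.3737.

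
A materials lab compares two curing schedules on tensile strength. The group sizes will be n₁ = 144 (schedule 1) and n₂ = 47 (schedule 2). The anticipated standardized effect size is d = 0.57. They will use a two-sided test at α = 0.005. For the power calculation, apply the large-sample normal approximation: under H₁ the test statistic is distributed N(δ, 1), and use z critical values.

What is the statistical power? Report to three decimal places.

Power ≈ 0.721

Noncentrality parameter: λ = d / √(1/n₁ + 1/n₂) = 0.57 / √(1/144 + 1/47) = 3.3930
Two-sided α = 0.005 → critical value z_{0.0025} = 2.807.
Power = Φ(λ − 2.807) + Φ(−λ − 2.807) = Φ(0.586) + Φ(-6.200) = 0.7211 + 0.0000 = 0.7211.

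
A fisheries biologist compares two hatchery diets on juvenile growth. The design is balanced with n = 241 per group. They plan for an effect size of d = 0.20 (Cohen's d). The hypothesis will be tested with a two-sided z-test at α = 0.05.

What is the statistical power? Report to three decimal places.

Noncentrality parameter: δ = d·√(n/2) = 0.20 × √(241/2) = 2.1954
Two-sided α = 0.05 → critical value z_{0.025} = 1.960.
Power = Φ(δ − 1.960) + Φ(−δ − 1.960) = Φ(0.235) + Φ(-4.155) = 0.5931 + 0.0000 = 0.5931.

Power ≈ 0.593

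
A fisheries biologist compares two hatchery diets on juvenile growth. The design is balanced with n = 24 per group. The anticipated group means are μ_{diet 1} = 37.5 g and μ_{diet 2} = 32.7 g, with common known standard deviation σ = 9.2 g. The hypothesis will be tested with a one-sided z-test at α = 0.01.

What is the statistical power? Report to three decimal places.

Power ≈ 0.302

Standardized effect: d = |μ_{diet 1} − μ_{diet 2}| / σ = |37.5 − 32.7| / 9.2 = 0.5217
Noncentrality parameter: δ = d·√(n/2) = 0.5217 × √(24/2) = 1.8074
Critical value for a one-sided test at α = 0.01: z_α = 2.326.
Power = Φ(δ − 2.326) = Φ(-0.519) = 0.3019.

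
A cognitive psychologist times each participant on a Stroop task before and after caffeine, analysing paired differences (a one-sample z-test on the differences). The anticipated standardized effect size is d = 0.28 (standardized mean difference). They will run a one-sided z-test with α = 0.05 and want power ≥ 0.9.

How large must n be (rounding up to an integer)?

n = 110

For power 0.9 need Φ(δ − z_{0.05}) = 0.9, so δ = z_{0.05} + z_{0.10} = 1.645 + 1.282 = 2.926.
δ = d·√n ⇒ n = (δ/d)² = (2.926 / 0.28)² = 109.23.
Rounding up, n = 110.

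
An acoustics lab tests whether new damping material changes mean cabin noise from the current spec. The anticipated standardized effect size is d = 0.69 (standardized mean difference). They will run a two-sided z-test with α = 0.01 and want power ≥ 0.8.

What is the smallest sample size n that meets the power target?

For power 0.8 need Φ(δ − z_{0.005}) = 0.8, so δ = z_{0.005} + z_{0.20} = 2.576 + 0.842 = 3.417.
(For δ > 0 the lower-tail rejection region contributes negligibly to power, so the one-term inversion is standard.)
δ = d·√n ⇒ n = (δ/d)² = (3.417 / 0.69)² = 24.53.
Round up to the next whole unit.

n = 25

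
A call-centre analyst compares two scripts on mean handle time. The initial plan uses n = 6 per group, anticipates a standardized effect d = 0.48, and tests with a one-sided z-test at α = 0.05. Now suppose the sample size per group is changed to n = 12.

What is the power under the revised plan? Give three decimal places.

Power ≈ 0.319

With n = 12 per group: δ = d·√(n/2) = 0.48 × √(12/2) = 1.1758. Critical value z_{0.05} = 1.645.
Revised power = P(Z > 1.645 − δ) = Φ(-0.469) = 0.3195.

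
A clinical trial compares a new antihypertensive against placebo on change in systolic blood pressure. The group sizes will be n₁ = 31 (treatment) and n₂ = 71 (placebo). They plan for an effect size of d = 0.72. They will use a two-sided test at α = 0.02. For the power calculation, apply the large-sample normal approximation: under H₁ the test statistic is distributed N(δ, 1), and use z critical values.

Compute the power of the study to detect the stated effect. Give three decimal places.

Power ≈ 0.846

Noncentrality parameter: δ = d / √(1/n₁ + 1/n₂) = 0.72 / √(1/31 + 1/71) = 3.3446
Critical value for a two-sided test at α = 0.02: z_{α/2} = 2.326.
Power = Φ(δ − 2.326) + Φ(−δ − 2.326) = Φ(1.018) + Φ(-5.671) = 0.8457 + 0.0000 = 0.8457.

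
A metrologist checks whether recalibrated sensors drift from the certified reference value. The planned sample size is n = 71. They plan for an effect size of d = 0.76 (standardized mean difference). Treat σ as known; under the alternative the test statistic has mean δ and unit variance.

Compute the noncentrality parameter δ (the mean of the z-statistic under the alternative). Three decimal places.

The noncentrality parameter scales effect size by the design's sample-size factor: δ = d·√n = 0.76 × √71 = 6.4039

δ ≈ 6.404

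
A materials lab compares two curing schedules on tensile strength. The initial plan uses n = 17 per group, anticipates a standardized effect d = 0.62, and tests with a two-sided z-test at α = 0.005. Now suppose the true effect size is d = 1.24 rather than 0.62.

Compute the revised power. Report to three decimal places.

With d = 1.24: δ = d·√(n/2) = 1.24 × √(17/2) = 3.6152. Critical value z_{0.0025} = 2.807.
Revised power = Φ(δ − 2.807) + Φ(−δ − 2.807) = Φ(0.808) + Φ(-6.422) = 0.7905 + 0.0000 = 0.7905.

Power ≈ 0.790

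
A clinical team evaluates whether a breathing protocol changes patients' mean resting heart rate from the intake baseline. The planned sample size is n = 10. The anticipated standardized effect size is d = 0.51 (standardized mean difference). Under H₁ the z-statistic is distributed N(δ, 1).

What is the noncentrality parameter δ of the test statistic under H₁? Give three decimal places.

The noncentrality parameter scales effect size by the design's sample-size factor: δ = d·√n = 0.51 × √10 = 1.6128

δ ≈ 1.613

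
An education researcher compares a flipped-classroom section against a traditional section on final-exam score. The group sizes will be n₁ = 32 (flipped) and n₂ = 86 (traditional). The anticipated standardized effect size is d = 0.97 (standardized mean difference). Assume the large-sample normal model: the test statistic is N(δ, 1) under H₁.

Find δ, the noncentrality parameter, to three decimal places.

δ ≈ 4.684

The noncentrality parameter scales effect size by the design's sample-size factor: δ = d / √(1/n₁ + 1/n₂) = 0.97 / √(1/32 + 1/86) = 4.6844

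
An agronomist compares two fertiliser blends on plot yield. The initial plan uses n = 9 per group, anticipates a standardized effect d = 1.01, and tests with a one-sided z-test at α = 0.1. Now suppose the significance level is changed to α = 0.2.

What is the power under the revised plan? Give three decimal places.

Power ≈ 0.903

δ = d·√(n/2) = 1.01 × √(9/2) = 2.1425 (unchanged). New critical value: z_{0.2} = 0.842.
Revised power = P(Z > 0.842 − δ) = Φ(1.301) = 0.9034.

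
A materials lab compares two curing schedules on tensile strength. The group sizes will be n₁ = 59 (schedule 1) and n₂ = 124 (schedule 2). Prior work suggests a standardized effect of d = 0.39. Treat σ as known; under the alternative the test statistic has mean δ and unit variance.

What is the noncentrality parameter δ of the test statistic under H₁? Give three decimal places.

δ ≈ 2.466

δ = d / √(1/n₁ + 1/n₂) = 0.39 / √(1/59 + 1/124) = 2.4659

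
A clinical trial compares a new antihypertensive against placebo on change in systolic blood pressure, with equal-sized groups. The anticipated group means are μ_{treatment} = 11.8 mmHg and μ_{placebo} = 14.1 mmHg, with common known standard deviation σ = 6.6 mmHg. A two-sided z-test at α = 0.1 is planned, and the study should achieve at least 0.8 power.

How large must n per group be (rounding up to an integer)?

n = 102 per group

Standardized effect: d = |μ_{treatment} − μ_{placebo}| / σ = |11.8 − 14.1| / 6.6 = 0.3485
For power 0.8 need Φ(δ − z_{0.05}) = 0.8, so δ = z_{0.05} + z_{0.20} = 1.645 + 0.842 = 2.486.
(The Φ(−δ − z_{α/2}) term is vanishingly small for δ > 0 and is dropped in the standard sample-size formula.)
δ = d·√(n/2) ⇒ n = 2(δ/d)² = 2 × (2.486 / 0.3485)² = 101.82.
Round up to the next whole unit.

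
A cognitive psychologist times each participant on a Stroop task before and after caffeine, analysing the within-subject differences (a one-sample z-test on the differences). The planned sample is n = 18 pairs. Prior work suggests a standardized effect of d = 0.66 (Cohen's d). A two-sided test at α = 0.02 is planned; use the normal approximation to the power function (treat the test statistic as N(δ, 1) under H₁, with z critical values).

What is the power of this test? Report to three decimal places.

Noncentrality parameter: δ = d·√n = 0.66 × √18 = 2.8001
Two-sided α = 0.02 → critical value z_{0.01} = 2.326.
Power = Φ(δ − 2.326) + Φ(−δ − 2.326) = Φ(0.474) + Φ(-5.126) = 0.6822 + 0.0000 = 0.6822.

Power ≈ 0.682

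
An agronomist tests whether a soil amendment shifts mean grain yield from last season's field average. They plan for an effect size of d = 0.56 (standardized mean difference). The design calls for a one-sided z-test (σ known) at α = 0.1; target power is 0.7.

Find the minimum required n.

n = 11

For power 0.7 need Φ(δ − z_{0.1}) = 0.7, so δ = z_{0.1} + z_{0.30} = 1.282 + 0.524 = 1.806.
δ = d·√n ⇒ n = (δ/d)² = (1.806 / 0.56)² = 10.40.
Rounding up, n = 11.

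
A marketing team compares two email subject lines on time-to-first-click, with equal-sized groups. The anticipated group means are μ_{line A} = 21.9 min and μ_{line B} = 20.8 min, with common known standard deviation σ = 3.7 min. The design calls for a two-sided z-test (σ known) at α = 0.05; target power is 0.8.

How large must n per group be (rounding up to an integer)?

Standardized effect: d = |μ_{line A} − μ_{line B}| / σ = |21.9 − 20.8| / 3.7 = 0.2973
Set Φ(δ − 1.960) = 0.8; then δ − 1.960 = Φ⁻¹(0.8) = 0.842, giving δ = 2.802.
(For δ > 0 the lower-tail rejection region contributes negligibly to power, so the one-term inversion is standard.)
δ = d·√(n/2) ⇒ n = 2(δ/d)² = 2 × (2.802 / 0.2973)² = 177.61.
Round up to the next whole unit.

n = 178 per group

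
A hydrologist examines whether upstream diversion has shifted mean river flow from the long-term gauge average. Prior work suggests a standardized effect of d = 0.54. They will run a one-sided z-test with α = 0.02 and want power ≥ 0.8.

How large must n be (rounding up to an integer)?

n = 29

For power 0.8 need Φ(δ − z_{0.02}) = 0.8, so δ = z_{0.02} + z_{0.20} = 2.054 + 0.842 = 2.895.
δ = d·√n ⇒ n = (δ/d)² = (2.895 / 0.54)² = 28.75.
Rounding up, n = 29.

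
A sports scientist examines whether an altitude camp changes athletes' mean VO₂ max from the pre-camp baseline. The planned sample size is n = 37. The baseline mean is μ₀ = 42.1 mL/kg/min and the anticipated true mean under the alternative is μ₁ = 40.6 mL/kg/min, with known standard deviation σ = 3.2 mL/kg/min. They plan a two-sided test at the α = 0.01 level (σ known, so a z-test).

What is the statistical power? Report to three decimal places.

Standardized effect: d = |μ₁ − μ₀| / σ = |40.6 − 42.1| / 3.2 = 0.4688
Noncentrality parameter: δ = d·√n = 0.4688 × √37 = 2.8513
Critical value for a two-sided test at α = 0.01: z_{α/2} = 2.576.
Power = Φ(δ − 2.576) + Φ(−δ − 2.576) = Φ(0.275) + Φ(-5.427) = 0.6085 + 0.0000 = 0.6085.

Power ≈ 0.609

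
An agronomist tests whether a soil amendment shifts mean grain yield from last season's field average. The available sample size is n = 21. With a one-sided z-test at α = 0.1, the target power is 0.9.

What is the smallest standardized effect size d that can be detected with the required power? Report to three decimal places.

d ≈ 0.559

Required noncentrality: δ = z_{0.1} + z_{0.10} = 1.282 + 1.282 = 2.563.
δ = d·√n ⇒ d = δ/√n = 2.563/√21 = 0.5593.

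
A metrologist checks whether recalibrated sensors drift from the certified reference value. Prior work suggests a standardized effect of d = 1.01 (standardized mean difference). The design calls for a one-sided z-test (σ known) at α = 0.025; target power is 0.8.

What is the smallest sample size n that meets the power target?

For power 0.8 need Φ(δ − z_{0.025}) = 0.8, so δ = z_{0.025} + z_{0.20} = 1.960 + 0.842 = 2.802.
δ = d·√n ⇒ n = (δ/d)² = (2.802 / 1.01)² = 7.69.
Round up to the next whole unit.

n = 8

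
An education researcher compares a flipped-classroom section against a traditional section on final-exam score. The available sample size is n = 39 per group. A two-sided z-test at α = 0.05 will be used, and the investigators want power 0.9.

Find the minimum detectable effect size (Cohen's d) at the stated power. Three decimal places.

d ≈ 0.734

Need Φ(δ − 1.960) = 0.9, so δ = 1.960 + 1.282 = 3.242.
(The second rejection-region term Φ(−δ − z_{α/2}) is negligible and dropped.)
δ = d·√(n/2) ⇒ d = δ/√(n/2) = 3.242/√(39/2) = 0.7341.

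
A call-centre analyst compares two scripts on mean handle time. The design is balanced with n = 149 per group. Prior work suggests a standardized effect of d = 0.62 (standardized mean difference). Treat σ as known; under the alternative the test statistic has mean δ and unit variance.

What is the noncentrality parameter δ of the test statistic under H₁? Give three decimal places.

δ = d·√(n/2) = 0.62 × √(149/2) = 5.3514

δ ≈ 5.351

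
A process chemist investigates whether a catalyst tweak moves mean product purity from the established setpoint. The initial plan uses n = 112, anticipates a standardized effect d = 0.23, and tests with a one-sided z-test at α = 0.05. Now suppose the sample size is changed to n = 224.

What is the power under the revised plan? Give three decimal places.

With n = 224: δ = d·√n = 0.23 × √224 = 3.4423. Critical value z_{0.05} = 1.645.
Revised power = P(Z > 1.645 − δ) = Φ(1.797) = 0.9639.

Power ≈ 0.964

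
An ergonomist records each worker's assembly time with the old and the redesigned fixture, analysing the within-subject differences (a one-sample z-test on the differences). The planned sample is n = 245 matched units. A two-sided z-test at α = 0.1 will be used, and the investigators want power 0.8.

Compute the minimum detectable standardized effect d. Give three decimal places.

d ≈ 0.159

Need Φ(δ − 1.645) = 0.8, so δ = 1.645 + 0.842 = 2.486.
(The second rejection-region term Φ(−δ − z_{α/2}) is negligible and dropped.)
δ = d·√n ⇒ d = δ/√n = 2.486/√245 = 0.1589.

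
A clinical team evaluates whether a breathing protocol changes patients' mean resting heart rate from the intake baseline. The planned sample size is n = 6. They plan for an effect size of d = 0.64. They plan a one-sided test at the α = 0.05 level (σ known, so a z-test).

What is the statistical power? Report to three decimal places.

Power ≈ 0.469

Noncentrality parameter: δ = d·√n = 0.64 × √6 = 1.5677
One-sided α = 0.05 → critical value z_{0.05} = 1.645.
Power = P(Z > 1.645 − δ) = Φ(-0.077) = 0.4692.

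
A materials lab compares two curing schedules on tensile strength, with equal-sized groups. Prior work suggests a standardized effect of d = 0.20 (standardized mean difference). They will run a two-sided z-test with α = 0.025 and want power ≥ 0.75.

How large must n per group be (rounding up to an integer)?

Set Φ(δ − 2.241) = 0.75; then δ − 2.241 = Φ⁻¹(0.75) = 0.674, giving δ = 2.916.
(The Φ(−δ − z_{α/2}) term is vanishingly small for δ > 0 and is dropped in the standard sample-size formula.)
δ = d·√(n/2) ⇒ n = 2(δ/d)² = 2 × (2.916 / 0.20)² = 425.12.
Round up to the next whole unit.

n = 426 per group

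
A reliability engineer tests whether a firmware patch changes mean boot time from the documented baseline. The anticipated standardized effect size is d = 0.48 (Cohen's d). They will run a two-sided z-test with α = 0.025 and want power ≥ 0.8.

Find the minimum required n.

n = 42

Set Φ(δ − 2.241) = 0.8; then δ − 2.241 = Φ⁻¹(0.8) = 0.842, giving δ = 3.083.
(The Φ(−δ − z_{α/2}) term is vanishingly small for δ > 0 and is dropped in the standard sample-size formula.)
δ = d·√n ⇒ n = (δ/d)² = (3.083 / 0.48)² = 41.25.
Rounding up, n = 42.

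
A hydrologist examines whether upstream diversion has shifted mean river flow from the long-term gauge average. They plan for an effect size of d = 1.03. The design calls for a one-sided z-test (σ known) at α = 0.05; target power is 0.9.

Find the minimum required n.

For power 0.9 need Φ(δ − z_{0.05}) = 0.9, so δ = z_{0.05} + z_{0.10} = 1.645 + 1.282 = 2.926.
δ = d·√n ⇒ n = (δ/d)² = (2.926 / 1.03)² = 8.07.
Round up to the next whole unit.

n = 9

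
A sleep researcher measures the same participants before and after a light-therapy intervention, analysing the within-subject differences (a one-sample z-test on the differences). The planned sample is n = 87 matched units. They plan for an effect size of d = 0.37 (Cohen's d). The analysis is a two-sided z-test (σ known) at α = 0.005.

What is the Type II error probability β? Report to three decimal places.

β ≈ 0.260

Noncentrality parameter: δ = d·√n = 0.37 × √87 = 3.4511
Two-sided α = 0.005 → critical value z_{0.0025} = 2.807.
Power = Φ(δ − 2.807) + Φ(−δ − 2.807) = Φ(0.644) + Φ(-6.258) = 0.7402 + 0.0000 = 0.7402.
Type II error: β = 1 − power = 1 − 0.7402 = 0.2598.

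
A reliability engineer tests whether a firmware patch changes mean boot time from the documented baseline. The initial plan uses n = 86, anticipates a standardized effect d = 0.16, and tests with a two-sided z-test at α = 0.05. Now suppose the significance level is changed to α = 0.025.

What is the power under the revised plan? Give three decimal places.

Power ≈ 0.224

δ = d·√n = 0.16 × √86 = 1.4838 (unchanged). New critical value: z_{0.0125} = 2.241.
Revised power = Φ(δ − 2.241) + Φ(−δ − 2.241) = Φ(-0.758) + Φ(-3.725) = 0.2243 + 0.0001 = 0.2244.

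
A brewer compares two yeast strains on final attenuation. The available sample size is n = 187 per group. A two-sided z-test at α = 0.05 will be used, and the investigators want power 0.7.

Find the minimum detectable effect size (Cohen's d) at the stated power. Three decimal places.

d ≈ 0.257

Need Φ(δ − 1.960) = 0.7, so δ = 1.960 + 0.524 = 2.484.
(Lower-tail contribution to power is negligible for δ > 0.)
δ = d·√(n/2) ⇒ d = δ/√(n/2) = 2.484/√(187/2) = 0.2569.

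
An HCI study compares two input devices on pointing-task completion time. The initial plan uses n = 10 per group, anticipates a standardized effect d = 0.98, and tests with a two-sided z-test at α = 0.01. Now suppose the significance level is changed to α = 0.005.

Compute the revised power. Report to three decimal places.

Power ≈ 0.269

δ = d·√(n/2) = 0.98 × √(10/2) = 2.1913 (unchanged). New critical value: z_{0.0025} = 2.807.
Revised power = Φ(δ − 2.807) + Φ(−δ − 2.807) = Φ(-0.616) + Φ(-4.998) = 0.2691 + 0.0000 = 0.2691.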